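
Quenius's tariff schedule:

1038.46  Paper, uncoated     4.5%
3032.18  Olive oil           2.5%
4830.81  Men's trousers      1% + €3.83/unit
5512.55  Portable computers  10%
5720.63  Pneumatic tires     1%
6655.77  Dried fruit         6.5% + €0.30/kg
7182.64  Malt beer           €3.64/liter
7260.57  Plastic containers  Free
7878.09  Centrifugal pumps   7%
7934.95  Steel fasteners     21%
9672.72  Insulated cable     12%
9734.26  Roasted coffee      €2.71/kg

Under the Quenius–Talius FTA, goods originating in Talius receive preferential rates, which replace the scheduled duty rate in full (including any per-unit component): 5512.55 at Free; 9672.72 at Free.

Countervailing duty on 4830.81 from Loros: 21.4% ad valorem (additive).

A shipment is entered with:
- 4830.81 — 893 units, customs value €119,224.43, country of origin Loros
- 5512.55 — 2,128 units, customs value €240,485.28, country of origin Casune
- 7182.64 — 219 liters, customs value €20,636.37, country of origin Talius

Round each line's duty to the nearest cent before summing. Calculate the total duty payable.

€54,972.15

Line 1 (4830.81, Loros, 893 units, €119,224.43):
Base rate for 4830.81 is 1% + €3.83/unit.
Additional duty on 4830.81 from Loros: +21.4%. Applied ad valorem rate: 1% + 21.4% = 22.4%.
Duty = €119,224.43 × 22.4% + 893 × €3.83 = €30,126.46.
Line 2 (5512.55, Casune, 2,128 units, €240,485.28):
Base rate for 5512.55 is 10%.
5512.55 has an FTA preferential rate, but origin Casune is not Talius; base rate stands.
Duty = €240,485.28 × 10% = €24,048.53.
Line 3 (7182.64, Talius, 219 liters, €20,636.37):
Base rate for 7182.64 is €3.64/liter.
Origin Talius is the FTA partner but 7182.64 is not on the preference list; base rate stands.
Duty = 219 × €3.64 = €797.16.
Total = €30,126.46 + €24,048.53 + €797.16 = €54,972.15.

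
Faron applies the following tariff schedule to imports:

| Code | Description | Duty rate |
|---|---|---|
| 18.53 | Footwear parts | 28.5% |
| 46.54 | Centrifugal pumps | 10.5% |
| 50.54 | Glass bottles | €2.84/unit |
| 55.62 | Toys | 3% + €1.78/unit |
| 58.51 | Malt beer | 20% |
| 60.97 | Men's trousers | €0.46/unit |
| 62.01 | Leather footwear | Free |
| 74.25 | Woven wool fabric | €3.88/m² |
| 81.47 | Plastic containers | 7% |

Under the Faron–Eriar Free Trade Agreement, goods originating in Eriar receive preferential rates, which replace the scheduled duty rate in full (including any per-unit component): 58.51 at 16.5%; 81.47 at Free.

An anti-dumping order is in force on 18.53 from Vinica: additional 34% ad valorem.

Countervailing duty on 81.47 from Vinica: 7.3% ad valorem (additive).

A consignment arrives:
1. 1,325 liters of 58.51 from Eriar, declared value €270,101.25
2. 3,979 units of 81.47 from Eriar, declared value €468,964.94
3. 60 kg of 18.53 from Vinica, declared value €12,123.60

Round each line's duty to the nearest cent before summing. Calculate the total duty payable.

€52,143.96

Line 1 (58.51, Eriar, 1,325 liters, €270,101.25):
Base rate for 58.51 is 20%.
Origin Eriar qualifies under the Faron–Eriar agreement and 58.51 is covered: preferential rate 16.5% applies instead.
Duty = €270,101.25 × 16.5% = €44,566.71.
Line 2 (81.47, Eriar, 3,979 units, €468,964.94):
Base rate for 81.47 is 7%.
Origin Eriar qualifies under the Faron–Eriar agreement and 81.47 is covered: preferential rate Free applies instead.
The additional-duty order on 81.47 targets Vinica, not Eriar; it does not apply.
Duty = €468,964.94 × 0% = €0.00.
Line 3 (18.53, Vinica, 60 kg, €12,123.60):
Base rate for 18.53 is 28.5%.
Additional duty on 18.53 from Vinica: +34%. Applied ad valorem rate: 28.5% + 34% = 62.5%.
Duty = €12,123.60 × 62.5% = €7,577.25.
Total = €44,566.71 + €0.00 + €7,577.25 = €52,143.96.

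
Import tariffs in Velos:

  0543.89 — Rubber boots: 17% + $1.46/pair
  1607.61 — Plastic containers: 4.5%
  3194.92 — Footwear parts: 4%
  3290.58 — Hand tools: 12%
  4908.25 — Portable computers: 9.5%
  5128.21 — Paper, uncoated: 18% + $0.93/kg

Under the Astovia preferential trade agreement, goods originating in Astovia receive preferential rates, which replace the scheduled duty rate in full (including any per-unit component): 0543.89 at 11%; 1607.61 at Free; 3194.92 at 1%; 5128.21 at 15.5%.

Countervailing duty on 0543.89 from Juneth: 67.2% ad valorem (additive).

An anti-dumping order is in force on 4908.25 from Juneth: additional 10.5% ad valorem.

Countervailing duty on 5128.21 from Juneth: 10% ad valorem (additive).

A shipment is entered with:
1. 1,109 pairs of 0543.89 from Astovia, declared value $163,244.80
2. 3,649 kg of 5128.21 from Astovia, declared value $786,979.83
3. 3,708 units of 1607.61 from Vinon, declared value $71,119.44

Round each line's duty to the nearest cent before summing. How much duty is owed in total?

Line 1 (0543.89, Astovia, 1,109 pairs, $163,244.80):
Base rate for 0543.89 is 17% + $1.46/pair.
Origin Astovia qualifies under the Velos–Astovia agreement and 0543.89 is covered: preferential rate 11% applies instead.
The additional-duty order on 0543.89 targets Juneth, not Astovia; it does not apply.
Duty = $163,244.80 × 11% = $17,956.93.
Line 2 (5128.21, Astovia, 3,649 kg, $786,979.83):
Base rate for 5128.21 is 18% + $0.93/kg.
Origin Astovia qualifies under the Velos–Astovia agreement and 5128.21 is covered: preferential rate 15.5% applies instead.
The additional-duty order on 5128.21 targets Juneth, not Astovia; it does not apply.
Duty = $786,979.83 × 15.5% = $121,981.87.
Line 3 (1607.61, Vinon, 3,708 units, $71,119.44):
Base rate for 1607.61 is 4.5%.
1607.61 has an FTA preferential rate, but origin Vinon is not Astovia; base rate stands.
Duty = $71,119.44 × 4.5% = $3,200.37.
Total = $17,956.93 + $121,981.87 + $3,200.37 = $143,139.17.

$143,139.17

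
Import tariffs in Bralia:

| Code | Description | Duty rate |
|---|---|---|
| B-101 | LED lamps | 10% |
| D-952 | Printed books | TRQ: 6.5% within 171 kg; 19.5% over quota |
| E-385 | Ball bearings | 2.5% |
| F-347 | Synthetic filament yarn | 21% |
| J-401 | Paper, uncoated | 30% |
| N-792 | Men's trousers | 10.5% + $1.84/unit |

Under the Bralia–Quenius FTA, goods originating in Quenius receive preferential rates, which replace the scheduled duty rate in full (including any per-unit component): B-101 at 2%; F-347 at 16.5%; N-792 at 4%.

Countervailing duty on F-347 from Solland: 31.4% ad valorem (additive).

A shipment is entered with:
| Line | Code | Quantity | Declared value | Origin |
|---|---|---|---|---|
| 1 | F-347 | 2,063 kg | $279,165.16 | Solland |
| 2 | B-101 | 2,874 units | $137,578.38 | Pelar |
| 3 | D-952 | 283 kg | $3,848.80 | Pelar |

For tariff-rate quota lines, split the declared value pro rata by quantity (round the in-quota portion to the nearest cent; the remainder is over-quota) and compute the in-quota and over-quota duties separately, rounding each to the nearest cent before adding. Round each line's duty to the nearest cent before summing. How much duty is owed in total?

$160,488.56

Line 1 (F-347, Solland, 2,063 kg, $279,165.16):
Base rate for F-347 is 21%.
F-347 has an FTA preferential rate, but origin Solland is not Quenius; base rate stands.
Additional duty on F-347 from Solland: +31.4%. Applied ad valorem rate: 21% + 31.4% = 52.4%.
Duty = $279,165.16 × 52.4% = $146,282.54.
Line 2 (B-101, Pelar, 2,874 units, $137,578.38):
Base rate for B-101 is 10%.
B-101 has an FTA preferential rate, but origin Pelar is not Quenius; base rate stands.
Duty = $137,578.38 × 10% = $13,757.84.
Line 3 (D-952, Pelar, 283 kg, $3,848.80):
Code D-952 is under a tariff-rate quota (threshold 171 kg). In-quota: 171 kg at 6.5%; over-quota: 112 kg at 19.5%.
Pro-rata value split: in-quota = $3,848.80 × 171/283 = $2,325.60; over-quota = $3,848.80 − $2,325.60 = $1,523.20.
In-quota duty = $2,325.60 × 6.5% = $151.16. Over-quota duty = $1,523.20 × 19.5% = $297.02.
Line duty = $151.16 + $297.02 = $448.18.
Total = $146,282.54 + $13,757.84 + $448.18 = $160,488.56.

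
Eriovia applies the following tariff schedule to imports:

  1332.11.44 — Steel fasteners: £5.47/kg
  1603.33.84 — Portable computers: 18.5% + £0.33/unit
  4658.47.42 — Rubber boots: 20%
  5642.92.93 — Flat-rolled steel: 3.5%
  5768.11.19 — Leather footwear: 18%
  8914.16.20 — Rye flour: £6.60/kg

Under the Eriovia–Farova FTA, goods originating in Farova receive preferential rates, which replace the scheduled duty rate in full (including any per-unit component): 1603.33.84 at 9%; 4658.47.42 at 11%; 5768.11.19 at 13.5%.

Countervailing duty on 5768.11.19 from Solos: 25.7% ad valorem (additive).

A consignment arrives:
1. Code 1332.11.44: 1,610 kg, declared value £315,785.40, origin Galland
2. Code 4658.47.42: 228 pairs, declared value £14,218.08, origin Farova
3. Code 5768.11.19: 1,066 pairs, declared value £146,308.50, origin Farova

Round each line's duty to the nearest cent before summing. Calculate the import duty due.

£30,122.34

Line 1 (1332.11.44, Galland, 1,610 kg, £315,785.40):
Base rate for 1332.11.44 is £5.47/kg.
Duty = 1,610 × £5.47 = £8,806.70.
Line 2 (4658.47.42, Farova, 228 pairs, £14,218.08):
Base rate for 4658.47.42 is 20%.
Origin Farova qualifies under the Eriovia–Farova agreement and 4658.47.42 is covered: preferential rate 11% applies instead.
Duty = £14,218.08 × 11% = £1,563.99.
Line 3 (5768.11.19, Farova, 1,066 pairs, £146,308.50):
Base rate for 5768.11.19 is 18%.
Origin Farova qualifies under the Eriovia–Farova agreement and 5768.11.19 is covered: preferential rate 13.5% applies instead.
The additional-duty order on 5768.11.19 targets Solos, not Farova; it does not apply.
Duty = £146,308.50 × 13.5% = £19,751.65.
Total = £8,806.70 + £1,563.99 + £19,751.65 = £30,122.34.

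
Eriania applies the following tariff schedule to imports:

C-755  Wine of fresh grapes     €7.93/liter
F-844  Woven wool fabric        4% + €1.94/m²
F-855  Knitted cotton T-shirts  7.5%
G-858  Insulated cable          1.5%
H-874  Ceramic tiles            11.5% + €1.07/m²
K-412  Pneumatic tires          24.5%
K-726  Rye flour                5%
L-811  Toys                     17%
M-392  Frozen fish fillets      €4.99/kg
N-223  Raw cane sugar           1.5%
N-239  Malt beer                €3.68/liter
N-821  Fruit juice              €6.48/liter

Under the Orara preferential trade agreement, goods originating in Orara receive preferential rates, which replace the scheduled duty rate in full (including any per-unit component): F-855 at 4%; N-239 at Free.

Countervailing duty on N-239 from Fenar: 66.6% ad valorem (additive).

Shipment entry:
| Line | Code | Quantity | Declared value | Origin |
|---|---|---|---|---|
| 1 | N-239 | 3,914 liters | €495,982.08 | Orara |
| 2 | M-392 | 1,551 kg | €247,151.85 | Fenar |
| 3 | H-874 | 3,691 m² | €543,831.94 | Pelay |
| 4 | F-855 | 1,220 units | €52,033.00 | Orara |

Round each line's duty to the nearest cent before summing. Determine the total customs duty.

€76,310.85

Line 1 (N-239, Orara, 3,914 liters, €495,982.08):
Base rate for N-239 is €3.68/liter.
Origin Orara qualifies under the Eriania–Orara agreement and N-239 is covered: preferential rate Free applies instead.
The additional-duty order on N-239 targets Fenar, not Orara; it does not apply.
Duty = €495,982.08 × 0% = €0.00.
Line 2 (M-392, Fenar, 1,551 kg, €247,151.85):
Base rate for M-392 is €4.99/kg.
Duty = 1,551 × €4.99 = €7,739.49.
Line 3 (H-874, Pelay, 3,691 m², €543,831.94):
Base rate for H-874 is 11.5% + €1.07/m².
Duty = €543,831.94 × 11.5% + 3,691 × €1.07 = €66,490.04.
Line 4 (F-855, Orara, 1,220 units, €52,033.00):
Base rate for F-855 is 7.5%.
Origin Orara qualifies under the Eriania–Orara agreement and F-855 is covered: preferential rate 4% applies instead.
Duty = €52,033.00 × 4% = €2,081.32.
Total = €0.00 + €7,739.49 + €66,490.04 + €2,081.32 = €76,310.85.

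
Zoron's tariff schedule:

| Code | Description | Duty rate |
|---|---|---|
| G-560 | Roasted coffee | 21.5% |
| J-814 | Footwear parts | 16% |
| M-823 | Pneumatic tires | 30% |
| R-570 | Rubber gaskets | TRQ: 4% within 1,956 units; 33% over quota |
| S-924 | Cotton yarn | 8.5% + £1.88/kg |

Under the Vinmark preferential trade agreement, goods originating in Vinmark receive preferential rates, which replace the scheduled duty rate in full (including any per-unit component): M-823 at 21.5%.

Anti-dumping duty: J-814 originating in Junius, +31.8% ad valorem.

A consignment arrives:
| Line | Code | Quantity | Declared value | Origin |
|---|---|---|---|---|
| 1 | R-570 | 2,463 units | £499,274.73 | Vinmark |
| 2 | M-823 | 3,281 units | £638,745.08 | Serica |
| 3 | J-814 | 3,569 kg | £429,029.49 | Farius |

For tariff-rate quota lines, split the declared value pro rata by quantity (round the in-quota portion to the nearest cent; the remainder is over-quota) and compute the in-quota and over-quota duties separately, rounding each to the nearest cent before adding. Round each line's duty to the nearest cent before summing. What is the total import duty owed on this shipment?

£310,043.68

Line 1 (R-570, Vinmark, 2,463 units, £499,274.73):
Code R-570 is under a tariff-rate quota (threshold 1,956 units). In-quota: 1,956 units at 4%; over-quota: 507 units at 33%.
Pro-rata value split: in-quota = £499,274.73 × 1,956/2,463 = £396,500.76; over-quota = £499,274.73 − £396,500.76 = £102,773.97.
In-quota duty = £396,500.76 × 4% = £15,860.03. Over-quota duty = £102,773.97 × 33% = £33,915.41.
Line duty = £15,860.03 + £33,915.41 = £49,775.44.
Line 2 (M-823, Serica, 3,281 units, £638,745.08):
Base rate for M-823 is 30%.
M-823 has an FTA preferential rate, but origin Serica is not Vinmark; base rate stands.
Duty = £638,745.08 × 30% = £191,623.52.
Line 3 (J-814, Farius, 3,569 kg, £429,029.49):
Base rate for J-814 is 16%.
The additional-duty order on J-814 targets Junius, not Farius; it does not apply.
Duty = £429,029.49 × 16% = £68,644.72.
Total = £49,775.44 + £191,623.52 + £68,644.72 = £310,043.68.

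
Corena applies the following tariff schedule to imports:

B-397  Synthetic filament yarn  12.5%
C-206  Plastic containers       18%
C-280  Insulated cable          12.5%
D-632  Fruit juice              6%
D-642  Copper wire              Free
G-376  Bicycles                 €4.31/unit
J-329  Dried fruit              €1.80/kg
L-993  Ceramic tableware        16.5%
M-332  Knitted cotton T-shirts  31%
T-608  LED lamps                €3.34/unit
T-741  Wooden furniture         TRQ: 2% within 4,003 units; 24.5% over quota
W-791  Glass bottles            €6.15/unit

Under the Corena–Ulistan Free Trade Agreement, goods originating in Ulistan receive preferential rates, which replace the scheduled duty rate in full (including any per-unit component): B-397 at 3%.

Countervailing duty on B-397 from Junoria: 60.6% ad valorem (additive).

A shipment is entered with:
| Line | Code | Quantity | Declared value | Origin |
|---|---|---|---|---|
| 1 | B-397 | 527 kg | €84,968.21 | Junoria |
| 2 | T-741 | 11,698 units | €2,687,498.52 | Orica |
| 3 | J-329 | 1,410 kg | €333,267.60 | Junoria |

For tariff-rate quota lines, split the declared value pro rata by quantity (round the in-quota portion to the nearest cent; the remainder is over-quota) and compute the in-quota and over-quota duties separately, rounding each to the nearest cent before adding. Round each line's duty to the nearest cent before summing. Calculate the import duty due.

Line 1 (B-397, Junoria, 527 kg, €84,968.21):
Base rate for B-397 is 12.5%.
B-397 has an FTA preferential rate, but origin Junoria is not Ulistan; base rate stands.
Additional duty on B-397 from Junoria: +60.6%. Applied ad valorem rate: 12.5% + 60.6% = 73.1%.
Duty = €84,968.21 × 73.1% = €62,111.76.
Line 2 (T-741, Orica, 11,698 units, €2,687,498.52):
Code T-741 is under a tariff-rate quota (threshold 4,003 units). In-quota: 4,003 units at 2%; over-quota: 7,695 units at 24.5%.
Pro-rata value split: in-quota = €2,687,498.52 × 4,003/11,698 = €919,649.22; over-quota = €2,687,498.52 − €919,649.22 = €1,767,849.30.
In-quota duty = €919,649.22 × 2% = €18,392.98. Over-quota duty = €1,767,849.30 × 24.5% = €433,123.08.
Line duty = €18,392.98 + €433,123.08 = €451,516.06.
Line 3 (J-329, Junoria, 1,410 kg, €333,267.60):
Base rate for J-329 is €1.80/kg.
Duty = 1,410 × €1.80 = €2,538.00.
Total = €62,111.76 + €451,516.06 + €2,538.00 = €516,165.82.

€516,165.82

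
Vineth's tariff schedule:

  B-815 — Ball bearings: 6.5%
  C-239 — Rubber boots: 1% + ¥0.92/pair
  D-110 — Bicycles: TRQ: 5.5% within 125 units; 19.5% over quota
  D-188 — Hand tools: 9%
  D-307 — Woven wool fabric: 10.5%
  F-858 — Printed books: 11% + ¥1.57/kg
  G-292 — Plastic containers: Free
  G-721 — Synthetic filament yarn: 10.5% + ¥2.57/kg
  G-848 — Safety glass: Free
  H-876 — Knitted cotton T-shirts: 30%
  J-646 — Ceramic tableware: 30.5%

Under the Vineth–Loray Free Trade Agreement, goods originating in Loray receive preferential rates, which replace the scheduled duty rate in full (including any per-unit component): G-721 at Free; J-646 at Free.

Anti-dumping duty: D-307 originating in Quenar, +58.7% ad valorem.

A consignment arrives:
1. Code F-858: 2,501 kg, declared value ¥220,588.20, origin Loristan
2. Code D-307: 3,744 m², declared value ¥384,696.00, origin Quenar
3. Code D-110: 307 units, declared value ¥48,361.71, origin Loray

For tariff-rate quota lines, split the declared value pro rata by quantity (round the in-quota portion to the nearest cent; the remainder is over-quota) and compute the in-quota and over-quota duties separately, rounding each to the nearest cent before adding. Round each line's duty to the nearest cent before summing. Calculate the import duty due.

Line 1 (F-858, Loristan, 2,501 kg, ¥220,588.20):
Base rate for F-858 is 11% + ¥1.57/kg.
Duty = ¥220,588.20 × 11% + 2,501 × ¥1.57 = ¥28,191.27.
Line 2 (D-307, Quenar, 3,744 m², ¥384,696.00):
Base rate for D-307 is 10.5%.
Additional duty on D-307 from Quenar: +58.7%. Applied ad valorem rate: 10.5% + 58.7% = 69.2%.
Duty = ¥384,696.00 × 69.2% = ¥266,209.63.
Line 3 (D-110, Loray, 307 units, ¥48,361.71):
Code D-110 is under a tariff-rate quota (threshold 125 units). In-quota: 125 units at 5.5%; over-quota: 182 units at 19.5%.
Pro-rata value split: in-quota = ¥48,361.71 × 125/307 = ¥19,691.25; over-quota = ¥48,361.71 − ¥19,691.25 = ¥28,670.46.
In-quota duty = ¥19,691.25 × 5.5% = ¥1,083.02. Over-quota duty = ¥28,670.46 × 19.5% = ¥5,590.74.
Line duty = ¥1,083.02 + ¥5,590.74 = ¥6,673.76.
Total = ¥28,191.27 + ¥266,209.63 + ¥6,673.76 = ¥301,074.66.

¥301,074.66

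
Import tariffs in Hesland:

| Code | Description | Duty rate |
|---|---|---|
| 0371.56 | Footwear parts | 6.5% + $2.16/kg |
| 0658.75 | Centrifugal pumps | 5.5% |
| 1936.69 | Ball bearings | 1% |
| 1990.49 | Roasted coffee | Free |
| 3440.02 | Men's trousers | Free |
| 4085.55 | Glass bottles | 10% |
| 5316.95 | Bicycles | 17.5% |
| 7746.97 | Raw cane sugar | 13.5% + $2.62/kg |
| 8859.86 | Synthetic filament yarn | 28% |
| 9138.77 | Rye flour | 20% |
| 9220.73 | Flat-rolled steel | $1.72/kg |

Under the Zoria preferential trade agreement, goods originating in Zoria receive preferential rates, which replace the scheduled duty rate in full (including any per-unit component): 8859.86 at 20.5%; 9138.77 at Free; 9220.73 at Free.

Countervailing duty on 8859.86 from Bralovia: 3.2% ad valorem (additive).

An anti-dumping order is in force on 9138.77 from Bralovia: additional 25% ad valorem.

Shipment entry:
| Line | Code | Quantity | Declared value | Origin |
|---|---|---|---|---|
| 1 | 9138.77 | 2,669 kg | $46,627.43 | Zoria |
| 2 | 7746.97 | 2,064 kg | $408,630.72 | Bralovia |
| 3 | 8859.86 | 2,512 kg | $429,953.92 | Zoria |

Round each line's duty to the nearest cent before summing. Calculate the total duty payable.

$148,713.38

Line 1 (9138.77, Zoria, 2,669 kg, $46,627.43):
Base rate for 9138.77 is 20%.
Origin Zoria qualifies under the Hesland–Zoria agreement and 9138.77 is covered: preferential rate Free applies instead.
The additional-duty order on 9138.77 targets Bralovia, not Zoria; it does not apply.
Duty = $46,627.43 × 0% = $0.00.
Line 2 (7746.97, Bralovia, 2,064 kg, $408,630.72):
Base rate for 7746.97 is 13.5% + $2.62/kg.
Duty = $408,630.72 × 13.5% + 2,064 × $2.62 = $60,572.83.
Line 3 (8859.86, Zoria, 2,512 kg, $429,953.92):
Base rate for 8859.86 is 28%.
Origin Zoria qualifies under the Hesland–Zoria agreement and 8859.86 is covered: preferential rate 20.5% applies instead.
The additional-duty order on 8859.86 targets Bralovia, not Zoria; it does not apply.
Duty = $429,953.92 × 20.5% = $88,140.55.
Total = $0.00 + $60,572.83 + $88,140.55 = $148,713.38.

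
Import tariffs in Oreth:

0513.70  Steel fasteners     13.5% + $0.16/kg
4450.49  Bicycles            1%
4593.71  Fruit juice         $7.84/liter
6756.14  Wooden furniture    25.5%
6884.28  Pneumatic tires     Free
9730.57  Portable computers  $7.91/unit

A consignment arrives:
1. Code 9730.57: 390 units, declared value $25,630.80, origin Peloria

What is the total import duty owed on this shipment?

$3,084.90

Line 1 (9730.57, Peloria, 390 units, $25,630.80):
Base rate for 9730.57 is $7.91/unit.
Duty = 390 × $7.91 = $3,084.90.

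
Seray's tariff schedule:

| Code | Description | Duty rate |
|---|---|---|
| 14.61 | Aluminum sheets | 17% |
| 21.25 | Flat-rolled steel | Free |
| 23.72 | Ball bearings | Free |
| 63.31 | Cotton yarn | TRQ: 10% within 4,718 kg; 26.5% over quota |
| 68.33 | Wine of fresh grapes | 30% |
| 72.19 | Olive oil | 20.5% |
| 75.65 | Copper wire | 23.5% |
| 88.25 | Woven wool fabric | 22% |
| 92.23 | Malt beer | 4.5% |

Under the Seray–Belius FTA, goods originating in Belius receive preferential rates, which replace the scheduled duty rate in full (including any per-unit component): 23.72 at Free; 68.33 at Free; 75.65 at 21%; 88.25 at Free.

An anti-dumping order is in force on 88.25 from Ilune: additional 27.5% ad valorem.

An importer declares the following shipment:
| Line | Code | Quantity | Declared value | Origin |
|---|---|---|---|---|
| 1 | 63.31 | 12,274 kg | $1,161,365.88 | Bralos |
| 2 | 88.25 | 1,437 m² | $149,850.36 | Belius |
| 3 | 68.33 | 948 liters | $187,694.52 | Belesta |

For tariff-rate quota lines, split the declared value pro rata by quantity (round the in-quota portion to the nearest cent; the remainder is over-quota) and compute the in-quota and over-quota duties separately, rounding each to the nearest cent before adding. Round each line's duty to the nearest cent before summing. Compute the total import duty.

$290,411.49

Line 1 (63.31, Bralos, 12,274 kg, $1,161,365.88):
Code 63.31 is under a tariff-rate quota (threshold 4,718 kg). In-quota: 4,718 kg at 10%; over-quota: 7,556 kg at 26.5%.
Pro-rata value split: in-quota = $1,161,365.88 × 4,718/12,274 = $446,417.16; over-quota = $1,161,365.88 − $446,417.16 = $714,948.72.
In-quota duty = $446,417.16 × 10% = $44,641.72. Over-quota duty = $714,948.72 × 26.5% = $189,461.41.
Line duty = $44,641.72 + $189,461.41 = $234,103.13.
Line 2 (88.25, Belius, 1,437 m², $149,850.36):
Base rate for 88.25 is 22%.
Origin Belius qualifies under the Seray–Belius agreement and 88.25 is covered: preferential rate Free applies instead.
The additional-duty order on 88.25 targets Ilune, not Belius; it does not apply.
Duty = $149,850.36 × 0% = $0.00.
Line 3 (68.33, Belesta, 948 liters, $187,694.52):
Base rate for 68.33 is 30%.
68.33 has an FTA preferential rate, but origin Belesta is not Belius; base rate stands.
Duty = $187,694.52 × 30% = $56,308.36.
Total = $234,103.13 + $0.00 + $56,308.36 = $290,411.49.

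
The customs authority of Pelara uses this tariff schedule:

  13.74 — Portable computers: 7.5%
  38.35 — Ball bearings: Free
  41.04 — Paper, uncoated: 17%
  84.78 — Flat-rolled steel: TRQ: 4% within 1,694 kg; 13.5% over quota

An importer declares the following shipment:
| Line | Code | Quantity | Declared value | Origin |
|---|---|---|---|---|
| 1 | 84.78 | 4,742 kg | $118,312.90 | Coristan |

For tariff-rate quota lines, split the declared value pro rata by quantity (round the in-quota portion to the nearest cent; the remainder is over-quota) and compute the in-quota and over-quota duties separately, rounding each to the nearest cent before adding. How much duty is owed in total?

Line 1 (84.78, Coristan, 4,742 kg, $118,312.90):
Code 84.78 is under a tariff-rate quota (threshold 1,694 kg). In-quota: 1,694 kg at 4%; over-quota: 3,048 kg at 13.5%.
Pro-rata value split: in-quota = $118,312.90 × 1,694/4,742 = $42,265.30; over-quota = $118,312.90 − $42,265.30 = $76,047.60.
In-quota duty = $42,265.30 × 4% = $1,690.61. Over-quota duty = $76,047.60 × 13.5% = $10,266.43.
Line duty = $1,690.61 + $10,266.43 = $11,957.04.

$11,957.04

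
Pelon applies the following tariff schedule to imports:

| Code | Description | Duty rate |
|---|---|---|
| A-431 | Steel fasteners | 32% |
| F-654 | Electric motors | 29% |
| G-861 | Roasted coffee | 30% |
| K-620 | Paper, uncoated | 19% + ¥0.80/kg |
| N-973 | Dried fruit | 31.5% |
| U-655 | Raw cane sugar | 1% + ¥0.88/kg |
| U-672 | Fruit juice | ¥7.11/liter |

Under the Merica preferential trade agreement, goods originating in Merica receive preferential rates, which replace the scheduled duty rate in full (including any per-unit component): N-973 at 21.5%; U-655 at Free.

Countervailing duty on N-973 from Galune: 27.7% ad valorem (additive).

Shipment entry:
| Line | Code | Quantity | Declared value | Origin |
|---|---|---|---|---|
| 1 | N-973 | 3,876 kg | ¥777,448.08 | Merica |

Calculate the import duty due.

¥167,151.34

Line 1 (N-973, Merica, 3,876 kg, ¥777,448.08):
Base rate for N-973 is 31.5%.
Origin Merica qualifies under the Pelon–Merica agreement and N-973 is covered: preferential rate 21.5% applies instead.
The additional-duty order on N-973 targets Galune, not Merica; it does not apply.
Duty = ¥777,448.08 × 21.5% = ¥167,151.34.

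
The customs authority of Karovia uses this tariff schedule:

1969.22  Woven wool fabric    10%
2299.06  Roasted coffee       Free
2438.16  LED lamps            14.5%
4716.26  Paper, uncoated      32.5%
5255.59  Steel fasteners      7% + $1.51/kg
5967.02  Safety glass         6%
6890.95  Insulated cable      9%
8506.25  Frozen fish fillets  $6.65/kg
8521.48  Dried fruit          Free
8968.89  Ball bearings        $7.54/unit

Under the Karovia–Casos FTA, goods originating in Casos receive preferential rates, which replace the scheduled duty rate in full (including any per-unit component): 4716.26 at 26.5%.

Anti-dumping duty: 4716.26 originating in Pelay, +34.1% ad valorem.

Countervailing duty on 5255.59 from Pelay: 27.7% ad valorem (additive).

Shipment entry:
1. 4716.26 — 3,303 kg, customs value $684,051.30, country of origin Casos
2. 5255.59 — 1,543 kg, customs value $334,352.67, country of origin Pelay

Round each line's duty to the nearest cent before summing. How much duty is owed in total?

Line 1 (4716.26, Casos, 3,303 kg, $684,051.30):
Base rate for 4716.26 is 32.5%.
Origin Casos qualifies under the Karovia–Casos agreement and 4716.26 is covered: preferential rate 26.5% applies instead.
The additional-duty order on 4716.26 targets Pelay, not Casos; it does not apply.
Duty = $684,051.30 × 26.5% = $181,273.59.
Line 2 (5255.59, Pelay, 1,543 kg, $334,352.67):
Base rate for 5255.59 is 7% + $1.51/kg.
Additional duty on 5255.59 from Pelay: +27.7%. Applied ad valorem rate: 7% + 27.7% = 34.7%.
Duty = $334,352.67 × 34.7% + 1,543 × $1.51 = $118,350.31.
Total = $181,273.59 + $118,350.31 = $299,623.90.

$299,623.90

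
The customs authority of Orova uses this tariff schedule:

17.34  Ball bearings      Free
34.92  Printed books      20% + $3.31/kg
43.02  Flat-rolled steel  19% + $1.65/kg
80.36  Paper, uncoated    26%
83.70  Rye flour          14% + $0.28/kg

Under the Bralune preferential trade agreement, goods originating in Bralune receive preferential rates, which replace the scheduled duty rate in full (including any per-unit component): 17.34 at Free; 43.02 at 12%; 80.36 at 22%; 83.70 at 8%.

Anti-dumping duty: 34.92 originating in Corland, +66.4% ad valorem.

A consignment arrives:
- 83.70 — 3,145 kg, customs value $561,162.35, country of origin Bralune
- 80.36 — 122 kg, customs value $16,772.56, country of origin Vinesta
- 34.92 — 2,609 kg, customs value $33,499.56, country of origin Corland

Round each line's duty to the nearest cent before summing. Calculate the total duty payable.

Line 1 (83.70, Bralune, 3,145 kg, $561,162.35):
Base rate for 83.70 is 14% + $0.28/kg.
Origin Bralune qualifies under the Orova–Bralune agreement and 83.70 is covered: preferential rate 8% applies instead.
Duty = $561,162.35 × 8% = $44,892.99.
Line 2 (80.36, Vinesta, 122 kg, $16,772.56):
Base rate for 80.36 is 26%.
80.36 has an FTA preferential rate, but origin Vinesta is not Bralune; base rate stands.
Duty = $16,772.56 × 26% = $4,360.87.
Line 3 (34.92, Corland, 2,609 kg, $33,499.56):
Base rate for 34.92 is 20% + $3.31/kg.
Additional duty on 34.92 from Corland: +66.4%. Applied ad valorem rate: 20% + 66.4% = 86.4%.
Duty = $33,499.56 × 86.4% + 2,609 × $3.31 = $37,579.41.
Total = $44,892.99 + $4,360.87 + $37,579.41 = $86,833.27.

$86,833.27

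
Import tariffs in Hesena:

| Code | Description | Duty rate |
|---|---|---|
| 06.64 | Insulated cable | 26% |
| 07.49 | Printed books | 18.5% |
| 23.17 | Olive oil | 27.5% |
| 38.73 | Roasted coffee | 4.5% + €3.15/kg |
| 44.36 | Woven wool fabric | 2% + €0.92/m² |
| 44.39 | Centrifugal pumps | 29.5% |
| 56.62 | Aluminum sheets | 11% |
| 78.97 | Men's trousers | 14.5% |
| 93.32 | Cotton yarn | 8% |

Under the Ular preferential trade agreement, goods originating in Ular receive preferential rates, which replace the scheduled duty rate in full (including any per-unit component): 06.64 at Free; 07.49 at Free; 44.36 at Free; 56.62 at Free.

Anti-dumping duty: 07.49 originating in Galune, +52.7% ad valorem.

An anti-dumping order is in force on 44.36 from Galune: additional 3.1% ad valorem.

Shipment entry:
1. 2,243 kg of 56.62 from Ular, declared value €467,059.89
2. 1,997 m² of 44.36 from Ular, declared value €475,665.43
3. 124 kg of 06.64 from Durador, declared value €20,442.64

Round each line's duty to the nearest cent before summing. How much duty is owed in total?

€5,315.09

Line 1 (56.62, Ular, 2,243 kg, €467,059.89):
Base rate for 56.62 is 11%.
Origin Ular qualifies under the Hesena–Ular agreement and 56.62 is covered: preferential rate Free applies instead.
Duty = €467,059.89 × 0% = €0.00.
Line 2 (44.36, Ular, 1,997 m², €475,665.43):
Base rate for 44.36 is 2% + €0.92/m².
Origin Ular qualifies under the Hesena–Ular agreement and 44.36 is covered: preferential rate Free applies instead.
The additional-duty order on 44.36 targets Galune, not Ular; it does not apply.
Duty = €475,665.43 × 0% = €0.00.
Line 3 (06.64, Durador, 124 kg, €20,442.64):
Base rate for 06.64 is 26%.
06.64 has an FTA preferential rate, but origin Durador is not Ular; base rate stands.
Duty = €20,442.64 × 26% = €5,315.09.
Total = €0.00 + €0.00 + €5,315.09 = €5,315.09.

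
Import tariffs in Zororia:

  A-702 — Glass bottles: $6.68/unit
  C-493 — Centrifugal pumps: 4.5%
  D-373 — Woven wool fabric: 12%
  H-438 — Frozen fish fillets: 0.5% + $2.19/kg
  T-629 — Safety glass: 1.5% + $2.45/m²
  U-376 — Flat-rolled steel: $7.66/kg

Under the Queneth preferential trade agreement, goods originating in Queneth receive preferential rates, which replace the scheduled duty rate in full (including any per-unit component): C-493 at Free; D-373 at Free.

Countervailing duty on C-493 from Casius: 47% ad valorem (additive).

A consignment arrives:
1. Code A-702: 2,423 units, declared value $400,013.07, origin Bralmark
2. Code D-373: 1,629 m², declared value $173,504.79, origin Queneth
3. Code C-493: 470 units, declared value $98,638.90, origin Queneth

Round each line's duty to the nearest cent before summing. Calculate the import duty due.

$16,185.64

Line 1 (A-702, Bralmark, 2,423 units, $400,013.07):
Base rate for A-702 is $6.68/unit.
Duty = 2,423 × $6.68 = $16,185.64.
Line 2 (D-373, Queneth, 1,629 m², $173,504.79):
Base rate for D-373 is 12%.
Origin Queneth qualifies under the Zororia–Queneth agreement and D-373 is covered: preferential rate Free applies instead.
Duty = $173,504.79 × 0% = $0.00.
Line 3 (C-493, Queneth, 470 units, $98,638.90):
Base rate for C-493 is 4.5%.
Origin Queneth qualifies under the Zororia–Queneth agreement and C-493 is covered: preferential rate Free applies instead.
The additional-duty order on C-493 targets Casius, not Queneth; it does not apply.
Duty = $98,638.90 × 0% = $0.00.
Total = $16,185.64 + $0.00 + $0.00 = $16,185.64.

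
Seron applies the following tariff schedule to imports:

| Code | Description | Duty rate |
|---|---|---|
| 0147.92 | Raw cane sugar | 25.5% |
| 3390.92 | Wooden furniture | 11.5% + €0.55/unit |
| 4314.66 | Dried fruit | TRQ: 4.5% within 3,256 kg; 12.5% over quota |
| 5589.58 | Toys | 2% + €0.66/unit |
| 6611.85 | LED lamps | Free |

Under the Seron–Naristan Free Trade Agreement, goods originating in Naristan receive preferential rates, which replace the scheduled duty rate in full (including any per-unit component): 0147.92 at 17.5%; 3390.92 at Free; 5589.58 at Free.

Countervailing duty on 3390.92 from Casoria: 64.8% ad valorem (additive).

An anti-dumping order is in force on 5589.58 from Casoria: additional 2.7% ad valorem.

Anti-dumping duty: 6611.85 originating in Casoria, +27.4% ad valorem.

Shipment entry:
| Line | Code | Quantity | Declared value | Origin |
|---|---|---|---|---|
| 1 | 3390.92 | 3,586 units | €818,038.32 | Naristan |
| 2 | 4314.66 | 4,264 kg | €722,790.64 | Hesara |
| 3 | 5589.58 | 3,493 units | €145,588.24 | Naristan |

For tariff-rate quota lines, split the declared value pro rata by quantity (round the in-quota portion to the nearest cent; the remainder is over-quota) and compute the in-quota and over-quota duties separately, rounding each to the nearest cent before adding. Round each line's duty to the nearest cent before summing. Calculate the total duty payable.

Line 1 (3390.92, Naristan, 3,586 units, €818,038.32):
Base rate for 3390.92 is 11.5% + €0.55/unit.
Origin Naristan qualifies under the Seron–Naristan agreement and 3390.92 is covered: preferential rate Free applies instead.
The additional-duty order on 3390.92 targets Casoria, not Naristan; it does not apply.
Duty = €818,038.32 × 0% = €0.00.
Line 2 (4314.66, Hesara, 4,264 kg, €722,790.64):
Code 4314.66 is under a tariff-rate quota (threshold 3,256 kg). In-quota: 3,256 kg at 4.5%; over-quota: 1,008 kg at 12.5%.
Pro-rata value split: in-quota = €722,790.64 × 3,256/4,264 = €551,924.56; over-quota = €722,790.64 − €551,924.56 = €170,866.08.
In-quota duty = €551,924.56 × 4.5% = €24,836.61. Over-quota duty = €170,866.08 × 12.5% = €21,358.26.
Line duty = €24,836.61 + €21,358.26 = €46,194.87.
Line 3 (5589.58, Naristan, 3,493 units, €145,588.24):
Base rate for 5589.58 is 2% + €0.66/unit.
Origin Naristan qualifies under the Seron–Naristan agreement and 5589.58 is covered: preferential rate Free applies instead.
The additional-duty order on 5589.58 targets Casoria, not Naristan; it does not apply.
Duty = €145,588.24 × 0% = €0.00.
Total = €0.00 + €46,194.87 + €0.00 = €46,194.87.

€46,194.87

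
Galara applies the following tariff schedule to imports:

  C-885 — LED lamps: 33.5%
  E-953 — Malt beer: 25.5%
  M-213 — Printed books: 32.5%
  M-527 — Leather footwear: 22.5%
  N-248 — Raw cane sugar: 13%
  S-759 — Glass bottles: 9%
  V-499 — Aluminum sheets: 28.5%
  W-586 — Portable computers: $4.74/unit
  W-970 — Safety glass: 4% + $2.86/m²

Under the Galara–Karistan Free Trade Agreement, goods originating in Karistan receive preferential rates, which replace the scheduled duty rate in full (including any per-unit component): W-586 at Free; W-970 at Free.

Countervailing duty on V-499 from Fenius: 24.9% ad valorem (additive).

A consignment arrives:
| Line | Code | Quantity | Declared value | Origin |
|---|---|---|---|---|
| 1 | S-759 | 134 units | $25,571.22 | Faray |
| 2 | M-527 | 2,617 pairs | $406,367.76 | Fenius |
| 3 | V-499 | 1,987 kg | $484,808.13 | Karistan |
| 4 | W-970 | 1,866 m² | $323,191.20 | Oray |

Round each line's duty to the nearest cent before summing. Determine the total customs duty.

$250,168.89

Line 1 (S-759, Faray, 134 units, $25,571.22):
Base rate for S-759 is 9%.
Duty = $25,571.22 × 9% = $2,301.41.
Line 2 (M-527, Fenius, 2,617 pairs, $406,367.76):
Base rate for M-527 is 22.5%.
Duty = $406,367.76 × 22.5% = $91,432.75.
Line 3 (V-499, Karistan, 1,987 kg, $484,808.13):
Base rate for V-499 is 28.5%.
Origin Karistan is the FTA partner but V-499 is not on the preference list; base rate stands.
The additional-duty order on V-499 targets Fenius, not Karistan; it does not apply.
Duty = $484,808.13 × 28.5% = $138,170.32.
Line 4 (W-970, Oray, 1,866 m², $323,191.20):
Base rate for W-970 is 4% + $2.86/m².
W-970 has an FTA preferential rate, but origin Oray is not Karistan; base rate stands.
Duty = $323,191.20 × 4% + 1,866 × $2.86 = $18,264.41.
Total = $2,301.41 + $91,432.75 + $138,170.32 + $18,264.41 = $250,168.89.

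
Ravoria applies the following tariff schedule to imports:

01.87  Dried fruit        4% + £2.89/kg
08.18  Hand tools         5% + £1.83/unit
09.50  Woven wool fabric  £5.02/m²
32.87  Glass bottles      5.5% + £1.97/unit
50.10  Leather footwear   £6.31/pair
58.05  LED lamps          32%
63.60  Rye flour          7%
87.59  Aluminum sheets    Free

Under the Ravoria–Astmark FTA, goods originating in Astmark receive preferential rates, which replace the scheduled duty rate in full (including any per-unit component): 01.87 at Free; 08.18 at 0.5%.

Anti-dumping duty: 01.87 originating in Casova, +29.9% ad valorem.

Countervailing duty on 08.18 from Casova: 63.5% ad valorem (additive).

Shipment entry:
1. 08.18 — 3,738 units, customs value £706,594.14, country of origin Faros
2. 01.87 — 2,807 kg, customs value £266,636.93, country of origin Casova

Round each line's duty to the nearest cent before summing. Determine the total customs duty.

£140,672.40

Line 1 (08.18, Faros, 3,738 units, £706,594.14):
Base rate for 08.18 is 5% + £1.83/unit.
08.18 has an FTA preferential rate, but origin Faros is not Astmark; base rate stands.
The additional-duty order on 08.18 targets Casova, not Faros; it does not apply.
Duty = £706,594.14 × 5% + 3,738 × £1.83 = £42,170.25.
Line 2 (01.87, Casova, 2,807 kg, £266,636.93):
Base rate for 01.87 is 4% + £2.89/kg.
01.87 has an FTA preferential rate, but origin Casova is not Astmark; base rate stands.
Additional duty on 01.87 from Casova: +29.9%. Applied ad valorem rate: 4% + 29.9% = 33.9%.
Duty = £266,636.93 × 33.9% + 2,807 × £2.89 = £98,502.15.
Total = £42,170.25 + £98,502.15 = £140,672.40.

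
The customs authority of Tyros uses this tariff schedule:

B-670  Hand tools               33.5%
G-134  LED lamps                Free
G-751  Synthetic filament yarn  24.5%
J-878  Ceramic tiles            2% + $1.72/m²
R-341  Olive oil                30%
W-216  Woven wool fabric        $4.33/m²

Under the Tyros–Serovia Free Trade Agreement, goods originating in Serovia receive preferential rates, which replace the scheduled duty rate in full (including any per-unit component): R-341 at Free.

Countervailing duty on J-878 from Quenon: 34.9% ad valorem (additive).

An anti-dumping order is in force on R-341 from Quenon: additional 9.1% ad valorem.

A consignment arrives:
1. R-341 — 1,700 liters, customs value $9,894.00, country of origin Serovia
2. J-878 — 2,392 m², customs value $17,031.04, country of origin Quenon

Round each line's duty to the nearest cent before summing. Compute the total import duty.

$10,398.69

Line 1 (R-341, Serovia, 1,700 liters, $9,894.00):
Base rate for R-341 is 30%.
Origin Serovia qualifies under the Tyros–Serovia agreement and R-341 is covered: preferential rate Free applies instead.
The additional-duty order on R-341 targets Quenon, not Serovia; it does not apply.
Duty = $9,894.00 × 0% = $0.00.
Line 2 (J-878, Quenon, 2,392 m², $17,031.04):
Base rate for J-878 is 2% + $1.72/m².
Additional duty on J-878 from Quenon: +34.9%. Applied ad valorem rate: 2% + 34.9% = 36.9%.
Duty = $17,031.04 × 36.9% + 2,392 × $1.72 = $10,398.69.
Total = $0.00 + $10,398.69 = $10,398.69.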